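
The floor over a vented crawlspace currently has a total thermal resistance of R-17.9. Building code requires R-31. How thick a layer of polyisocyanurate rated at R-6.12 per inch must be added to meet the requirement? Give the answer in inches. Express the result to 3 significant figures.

2.14 in

ΔR = 31 − 17.9 = 13.1 ft²·°F·h/BTU
L = ΔR / (R/in) = 13.1/6.12 = 2.141 in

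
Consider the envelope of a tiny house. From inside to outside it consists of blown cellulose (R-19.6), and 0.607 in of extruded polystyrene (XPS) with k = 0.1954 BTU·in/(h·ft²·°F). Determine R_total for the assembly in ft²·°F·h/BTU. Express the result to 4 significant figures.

0.607/0.1954 = 3.1064
R_total = 19.6 + 3.1064 = 22.706 ft²·°F·h/BTU

22.71 ft²·°F·h/BTU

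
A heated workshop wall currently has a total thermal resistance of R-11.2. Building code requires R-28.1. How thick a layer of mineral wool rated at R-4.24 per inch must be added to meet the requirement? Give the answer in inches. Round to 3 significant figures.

3.99 in

ΔR = 28.1 − 11.2 = 16.9 ft²·°F·h/BTU
L = ΔR / (R/in) = 16.9/4.24 = 3.986 in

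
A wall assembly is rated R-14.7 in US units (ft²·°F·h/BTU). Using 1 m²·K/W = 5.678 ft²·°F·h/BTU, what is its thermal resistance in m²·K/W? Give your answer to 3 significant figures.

R_SI = 14.7/5.678 = 2.589

2.59 m²·K/W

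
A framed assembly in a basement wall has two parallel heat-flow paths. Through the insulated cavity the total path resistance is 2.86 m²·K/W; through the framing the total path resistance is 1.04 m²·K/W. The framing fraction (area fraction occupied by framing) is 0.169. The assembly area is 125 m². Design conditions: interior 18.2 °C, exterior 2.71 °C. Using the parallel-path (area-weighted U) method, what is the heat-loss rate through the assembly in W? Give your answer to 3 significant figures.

U_eff = 0.831/2.86 + 0.169/1.04 = 0.2906 + 0.1625 = 0.4531
R_eff = 1/U_eff = 2.207 m²·K/W
Q = 125 × (18.2 − 2.71) / 2.207 = 877.2 W

877 W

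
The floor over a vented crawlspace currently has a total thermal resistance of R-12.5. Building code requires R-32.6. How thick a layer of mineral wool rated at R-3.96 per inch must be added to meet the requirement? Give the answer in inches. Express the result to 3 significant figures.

5.08 in

ΔR = 32.6 − 12.5 = 20.1 ft²·°F·h/BTU
L = ΔR / (R/in) = 20.1/3.96 = 5.076 in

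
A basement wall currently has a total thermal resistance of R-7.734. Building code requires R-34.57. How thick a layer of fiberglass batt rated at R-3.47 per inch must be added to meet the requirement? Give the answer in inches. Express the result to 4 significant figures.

ΔR = 34.57 − 7.734 = 26.836 ft²·°F·h/BTU
L = ΔR / (R/in) = 26.836/3.47 = 7.7337 in

7.734 in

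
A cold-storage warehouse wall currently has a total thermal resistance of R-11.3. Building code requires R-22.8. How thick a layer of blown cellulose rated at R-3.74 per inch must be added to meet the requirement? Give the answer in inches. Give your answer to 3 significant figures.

ΔR = 22.8 − 11.3 = 11.5 ft²·°F·h/BTU
L = ΔR / (R/in) = 11.5/3.74 = 3.075 in

3.07 in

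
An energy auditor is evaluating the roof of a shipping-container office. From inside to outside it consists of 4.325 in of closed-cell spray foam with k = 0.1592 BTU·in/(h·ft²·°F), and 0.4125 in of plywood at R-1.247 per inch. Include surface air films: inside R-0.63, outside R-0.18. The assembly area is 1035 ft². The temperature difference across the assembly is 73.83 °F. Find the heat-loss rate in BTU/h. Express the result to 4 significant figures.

4.325/0.1592 = 27.167
0.4125 × 1.247 = 0.51439
R_total = 0.63 + 27.167 + 0.51439 + 0.18 = 28.491 ft²·°F·h/BTU
Q = A·ΔT/R = 1035 × 73.83 / 28.491 = 2682 BTU/h

2682 BTU/h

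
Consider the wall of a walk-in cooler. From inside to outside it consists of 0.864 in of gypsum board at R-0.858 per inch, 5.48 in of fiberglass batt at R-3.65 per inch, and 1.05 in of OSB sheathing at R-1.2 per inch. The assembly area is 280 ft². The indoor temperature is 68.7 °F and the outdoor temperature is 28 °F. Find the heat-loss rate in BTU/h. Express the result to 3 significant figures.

0.864 × 0.858 = 0.7413
5.48 × 3.65 = 20
1.05 × 1.2 = 1.26
R_total = 0.7413 + 20 + 1.26 = 22 ft²·°F·h/BTU
Q = A·ΔT/R = 280 × (68.7 − 28) / 22 = 517.9 BTU/h

518 BTU/h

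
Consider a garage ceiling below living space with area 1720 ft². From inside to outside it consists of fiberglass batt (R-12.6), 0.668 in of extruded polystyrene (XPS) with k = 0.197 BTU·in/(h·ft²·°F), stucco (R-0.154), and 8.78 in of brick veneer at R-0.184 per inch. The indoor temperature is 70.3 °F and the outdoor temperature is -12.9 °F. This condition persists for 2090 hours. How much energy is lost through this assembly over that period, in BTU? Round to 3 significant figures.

16800000 BTU

0.668/0.197 = 3.391
8.78 × 0.184 = 1.616
R_total = 12.6 + 3.391 + 0.154 + 1.616 = 17.76 ft²·°F·h/BTU
Q = 1720 × (70.3 − (-12.9)) / 17.76 = 8057 BTU/h
E = 8057 × 2090 = 16840000 BTU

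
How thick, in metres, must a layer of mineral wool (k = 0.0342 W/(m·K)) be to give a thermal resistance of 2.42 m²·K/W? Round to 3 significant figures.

0.0828 m

L = R·k = 2.42 × 0.0342 = 0.08276 m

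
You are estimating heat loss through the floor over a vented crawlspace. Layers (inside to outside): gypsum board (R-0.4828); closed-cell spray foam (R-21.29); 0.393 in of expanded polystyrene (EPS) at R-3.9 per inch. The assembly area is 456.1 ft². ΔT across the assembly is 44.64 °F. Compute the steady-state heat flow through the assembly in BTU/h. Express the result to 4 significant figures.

0.393 × 3.9 = 1.5327
R_total = 0.4828 + 21.29 + 1.5327 = 23.305 ft²·°F·h/BTU
Q = A·ΔT/R = 456.1 × 44.64 / 23.305 = 873.63 BTU/h

873.6 BTU/h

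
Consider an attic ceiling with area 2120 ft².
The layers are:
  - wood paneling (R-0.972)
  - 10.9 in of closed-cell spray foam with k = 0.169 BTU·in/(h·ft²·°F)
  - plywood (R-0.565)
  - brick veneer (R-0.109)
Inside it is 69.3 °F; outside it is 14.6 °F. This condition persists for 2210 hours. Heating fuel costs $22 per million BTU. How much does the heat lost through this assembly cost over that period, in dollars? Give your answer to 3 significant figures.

85.2 dollars

10.9/0.169 = 64.5
R_total = 0.972 + 64.5 + 0.565 + 0.109 = 66.14 ft²·°F·h/BTU
Q = 2120 × (69.3 − 14.6) / 66.14 = 1753 BTU/h
E = 1753 × 2210 = 3875000 BTU
Cost = 3875000/10⁶ × 22 = $85.24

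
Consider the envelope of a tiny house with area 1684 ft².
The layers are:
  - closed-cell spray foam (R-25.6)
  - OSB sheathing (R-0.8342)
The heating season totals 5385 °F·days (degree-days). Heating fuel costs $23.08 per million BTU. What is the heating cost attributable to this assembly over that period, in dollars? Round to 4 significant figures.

R_total = 25.6 + 0.8342 = 26.434 ft²·°F·h/BTU
E = A × HDD × 24 / R = 1684 × 5385 × 24 / 26.434 = 8233300 BTU
Cost = 8233300/10⁶ × 23.08 = $190.02

190.0 dollars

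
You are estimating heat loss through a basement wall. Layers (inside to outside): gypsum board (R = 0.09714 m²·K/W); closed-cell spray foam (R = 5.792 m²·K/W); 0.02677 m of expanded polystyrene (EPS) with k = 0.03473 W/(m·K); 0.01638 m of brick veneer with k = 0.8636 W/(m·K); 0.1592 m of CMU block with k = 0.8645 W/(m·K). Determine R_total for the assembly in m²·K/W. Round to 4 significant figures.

6.863 m²·K/W

0.02677/0.03473 = 0.7708
0.01638/0.8636 = 0.018967
0.1592/0.8645 = 0.18415
R_total = 0.09714 + 5.792 + 0.7708 + 0.018967 + 0.18415 = 6.8631 m²·K/W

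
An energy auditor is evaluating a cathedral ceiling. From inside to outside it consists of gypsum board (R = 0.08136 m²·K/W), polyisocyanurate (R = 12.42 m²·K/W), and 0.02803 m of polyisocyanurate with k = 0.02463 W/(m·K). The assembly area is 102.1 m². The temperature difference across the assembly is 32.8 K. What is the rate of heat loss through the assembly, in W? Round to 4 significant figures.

245.5 W

0.02803/0.02463 = 1.138
R_total = 0.08136 + 12.42 + 1.138 = 13.639 m²·K/W
Q = A·ΔT/R = 102.1 × 32.8 / 13.639 = 245.53 W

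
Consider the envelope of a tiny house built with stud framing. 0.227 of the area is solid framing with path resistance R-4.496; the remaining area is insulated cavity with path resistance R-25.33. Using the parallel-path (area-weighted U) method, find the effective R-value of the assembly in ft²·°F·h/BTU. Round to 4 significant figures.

U_eff = 0.773/25.33 + 0.227/4.496 = 0.030517 + 0.050489 = 0.081006
R_eff = 1/U_eff = 12.345 ft²·°F·h/BTU

12.34 ft²·°F·h/BTU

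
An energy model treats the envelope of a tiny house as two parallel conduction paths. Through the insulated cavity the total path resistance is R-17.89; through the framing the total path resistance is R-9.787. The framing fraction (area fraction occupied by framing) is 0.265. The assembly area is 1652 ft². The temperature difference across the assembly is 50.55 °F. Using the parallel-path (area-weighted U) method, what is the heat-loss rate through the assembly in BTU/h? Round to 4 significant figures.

5692 BTU/h

U_eff = 0.735/17.89 + 0.265/9.787 = 0.041084 + 0.027077 = 0.068161
R_eff = 1/U_eff = 14.671 ft²·°F·h/BTU
Q = 1652 × 50.55 / 14.671 = 5692 BTU/h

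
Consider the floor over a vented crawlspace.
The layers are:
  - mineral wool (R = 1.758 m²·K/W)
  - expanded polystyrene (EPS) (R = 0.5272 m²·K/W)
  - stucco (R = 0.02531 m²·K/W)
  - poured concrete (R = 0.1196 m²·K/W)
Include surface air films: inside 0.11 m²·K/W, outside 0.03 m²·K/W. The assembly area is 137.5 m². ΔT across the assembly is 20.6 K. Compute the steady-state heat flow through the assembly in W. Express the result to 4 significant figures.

1102 W

R_total = 0.11 + 1.758 + 0.5272 + 0.02531 + 0.1196 + 0.03 = 2.5701 m²·K/W
Q = A·ΔT/R = 137.5 × 20.6 / 2.5701 = 1102.1 W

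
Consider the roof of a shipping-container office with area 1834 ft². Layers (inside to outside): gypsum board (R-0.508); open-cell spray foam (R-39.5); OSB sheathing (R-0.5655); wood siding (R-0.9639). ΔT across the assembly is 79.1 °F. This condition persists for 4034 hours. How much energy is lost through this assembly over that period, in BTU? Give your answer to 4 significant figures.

R_total = 0.508 + 39.5 + 0.5655 + 0.9639 = 41.537 ft²·°F·h/BTU
Q = 1834 × 79.1 / 41.537 = 3492.5 BTU/h
E = 3492.5 × 4034 = 14089000 BTU

14090000 BTU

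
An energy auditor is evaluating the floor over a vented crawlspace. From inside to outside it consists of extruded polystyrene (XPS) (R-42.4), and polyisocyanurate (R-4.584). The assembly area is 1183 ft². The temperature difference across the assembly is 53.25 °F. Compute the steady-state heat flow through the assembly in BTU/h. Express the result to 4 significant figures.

1341 BTU/h

R_total = 42.4 + 4.584 = 46.984 ft²·°F·h/BTU
Q = A·ΔT/R = 1183 × 53.25 / 46.984 = 1340.8 BTU/h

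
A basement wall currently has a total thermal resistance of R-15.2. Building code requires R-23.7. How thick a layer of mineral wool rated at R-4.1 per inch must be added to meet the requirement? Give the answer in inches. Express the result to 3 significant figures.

ΔR = 23.7 − 15.2 = 8.5 ft²·°F·h/BTU
L = ΔR / (R/in) = 8.5/4.1 = 2.073 in

2.07 in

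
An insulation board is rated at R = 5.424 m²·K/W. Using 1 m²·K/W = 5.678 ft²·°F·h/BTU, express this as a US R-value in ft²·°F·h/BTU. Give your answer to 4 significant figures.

30.80 ft²·°F·h/BTU

R_US = 5.424 × 5.678 = 30.797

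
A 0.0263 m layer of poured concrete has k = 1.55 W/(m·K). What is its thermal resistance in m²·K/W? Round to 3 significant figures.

0.0170 m²·K/W

R = L/k = 0.0263/1.55 = 0.01697 m²·K/W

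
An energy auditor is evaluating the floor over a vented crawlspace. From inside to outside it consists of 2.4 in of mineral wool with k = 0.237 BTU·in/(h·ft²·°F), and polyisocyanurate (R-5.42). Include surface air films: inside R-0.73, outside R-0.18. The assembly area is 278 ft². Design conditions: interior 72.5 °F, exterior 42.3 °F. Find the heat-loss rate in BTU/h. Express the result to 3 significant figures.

2.4/0.237 = 10.13
R_total = 0.73 + 10.13 + 5.42 + 0.18 = 16.46 ft²·°F·h/BTU
Q = A·ΔT/R = 278 × (72.5 − 42.3) / 16.46 = 510.2 BTU/h

510 BTU/h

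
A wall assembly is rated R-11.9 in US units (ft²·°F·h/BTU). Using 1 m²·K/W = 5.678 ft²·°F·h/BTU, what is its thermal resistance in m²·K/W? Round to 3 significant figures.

2.10 m²·K/W

R_SI = 11.9/5.678 = 2.096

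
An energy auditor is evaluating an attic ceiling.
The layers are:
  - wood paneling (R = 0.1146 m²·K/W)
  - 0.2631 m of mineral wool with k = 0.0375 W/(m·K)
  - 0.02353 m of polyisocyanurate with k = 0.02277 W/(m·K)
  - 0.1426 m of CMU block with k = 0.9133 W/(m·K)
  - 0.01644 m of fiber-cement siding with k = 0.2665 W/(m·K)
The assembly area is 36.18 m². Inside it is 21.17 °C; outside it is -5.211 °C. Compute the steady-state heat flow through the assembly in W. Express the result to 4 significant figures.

0.2631/0.0375 = 7.016
0.02353/0.02277 = 1.0334
0.1426/0.9133 = 0.15614
0.01644/0.2665 = 0.061689
R_total = 0.1146 + 7.016 + 1.0334 + 0.15614 + 0.061689 = 8.3818 m²·K/W
Q = A·ΔT/R = 36.18 × (21.17 − (-5.211)) / 8.3818 = 113.87 W

113.9 W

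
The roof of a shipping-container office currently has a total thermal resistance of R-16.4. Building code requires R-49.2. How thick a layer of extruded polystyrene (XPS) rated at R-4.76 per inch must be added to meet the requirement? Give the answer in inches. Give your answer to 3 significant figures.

6.89 in

ΔR = 49.2 − 16.4 = 32.8 ft²·°F·h/BTU
L = ΔR / (R/in) = 32.8/4.76 = 6.891 in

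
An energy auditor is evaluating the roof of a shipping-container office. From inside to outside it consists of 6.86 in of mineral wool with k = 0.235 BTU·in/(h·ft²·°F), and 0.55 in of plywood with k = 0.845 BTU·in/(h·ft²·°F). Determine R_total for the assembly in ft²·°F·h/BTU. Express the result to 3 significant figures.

6.86/0.235 = 29.19
0.55/0.845 = 0.6509
R_total = 29.19 + 0.6509 = 29.84 ft²·°F·h/BTU

29.8 ft²·°F·h/BTU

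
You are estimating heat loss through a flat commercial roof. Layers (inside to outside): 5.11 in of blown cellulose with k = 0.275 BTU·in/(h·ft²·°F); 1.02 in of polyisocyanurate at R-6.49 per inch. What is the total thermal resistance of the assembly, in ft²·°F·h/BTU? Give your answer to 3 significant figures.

5.11/0.275 = 18.58
1.02 × 6.49 = 6.62
R_total = 18.58 + 6.62 = 25.2 ft²·°F·h/BTU

25.2 ft²·°F·h/BTU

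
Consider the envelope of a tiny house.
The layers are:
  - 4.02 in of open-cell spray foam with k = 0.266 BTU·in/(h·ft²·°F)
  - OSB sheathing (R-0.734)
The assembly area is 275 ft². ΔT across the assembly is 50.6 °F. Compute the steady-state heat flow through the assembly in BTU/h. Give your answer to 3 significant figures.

4.02/0.266 = 15.11
R_total = 15.11 + 0.734 = 15.85 ft²·°F·h/BTU
Q = A·ΔT/R = 275 × 50.6 / 15.85 = 878.1 BTU/h

878 BTU/h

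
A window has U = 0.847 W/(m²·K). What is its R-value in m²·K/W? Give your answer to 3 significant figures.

R = 1/U = 1/0.847 = 1.181

1.18 m²·K/W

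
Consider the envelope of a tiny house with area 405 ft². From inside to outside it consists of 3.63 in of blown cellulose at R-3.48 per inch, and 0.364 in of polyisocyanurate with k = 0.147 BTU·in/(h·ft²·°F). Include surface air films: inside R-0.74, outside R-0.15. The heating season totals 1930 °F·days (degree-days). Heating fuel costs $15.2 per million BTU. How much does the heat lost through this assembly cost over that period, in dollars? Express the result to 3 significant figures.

17.8 dollars

3.63 × 3.48 = 12.63
0.364/0.147 = 2.476
R_total = 0.74 + 12.63 + 2.476 + 0.15 = 16 ft²·°F·h/BTU
E = A × HDD × 24 / R = 405 × 1930 × 24 / 16 = 1173000 BTU
Cost = 1173000/10⁶ × 15.2 = $17.82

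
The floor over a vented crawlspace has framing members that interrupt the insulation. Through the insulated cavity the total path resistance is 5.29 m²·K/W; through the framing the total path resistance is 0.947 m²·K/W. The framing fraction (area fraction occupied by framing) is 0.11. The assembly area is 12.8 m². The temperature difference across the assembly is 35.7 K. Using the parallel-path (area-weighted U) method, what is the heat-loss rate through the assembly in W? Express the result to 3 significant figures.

U_eff = 0.89/5.29 + 0.11/0.947 = 0.1682 + 0.1162 = 0.2844
R_eff = 1/U_eff = 3.516 m²·K/W
Q = 12.8 × 35.7 / 3.516 = 130 W

130 W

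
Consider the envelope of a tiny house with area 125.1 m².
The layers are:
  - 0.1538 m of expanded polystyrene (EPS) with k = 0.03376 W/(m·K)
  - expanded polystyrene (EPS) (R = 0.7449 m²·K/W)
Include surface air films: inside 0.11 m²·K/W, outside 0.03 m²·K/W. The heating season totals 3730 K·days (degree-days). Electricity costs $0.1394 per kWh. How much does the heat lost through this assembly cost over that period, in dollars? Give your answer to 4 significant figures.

0.1538/0.03376 = 4.5557
R_total = 0.11 + 4.5557 + 0.7449 + 0.03 = 5.4406 m²·K/W
E = A × HDD × 24 / R / 1000 = 125.1 × 3730 × 24 / 5.4406 / 1000 = 2058.4 kWh
Cost = 2058.4 × 0.1394 = $286.94

286.9 dollars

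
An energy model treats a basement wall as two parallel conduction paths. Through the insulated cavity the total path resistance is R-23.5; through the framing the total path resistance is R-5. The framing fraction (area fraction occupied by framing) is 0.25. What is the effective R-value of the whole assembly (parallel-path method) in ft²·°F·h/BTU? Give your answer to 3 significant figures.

12.2 ft²·°F·h/BTU

U_eff = 0.75/23.5 + 0.25/5 = 0.03191 + 0.05 = 0.08191
R_eff = 1/U_eff = 12.21 ft²·°F·h/BTU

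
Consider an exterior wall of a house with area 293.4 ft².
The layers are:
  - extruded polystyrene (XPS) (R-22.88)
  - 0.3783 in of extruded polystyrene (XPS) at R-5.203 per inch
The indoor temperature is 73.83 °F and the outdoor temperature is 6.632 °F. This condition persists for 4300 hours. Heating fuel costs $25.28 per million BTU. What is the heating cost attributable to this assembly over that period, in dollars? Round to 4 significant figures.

86.25 dollars

0.3783 × 5.203 = 1.9683
R_total = 22.88 + 1.9683 = 24.848 ft²·°F·h/BTU
Q = 293.4 × (73.83 − 6.632) / 24.848 = 793.45 BTU/h
E = 793.45 × 4300 = 3411800 BTU
Cost = 3411800/10⁶ × 25.28 = $86.251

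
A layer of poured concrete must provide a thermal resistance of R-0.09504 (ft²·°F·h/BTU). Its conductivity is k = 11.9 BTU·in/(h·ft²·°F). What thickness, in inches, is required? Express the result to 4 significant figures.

L = R × k = 0.09504 × 11.9 = 1.131 in

1.131 in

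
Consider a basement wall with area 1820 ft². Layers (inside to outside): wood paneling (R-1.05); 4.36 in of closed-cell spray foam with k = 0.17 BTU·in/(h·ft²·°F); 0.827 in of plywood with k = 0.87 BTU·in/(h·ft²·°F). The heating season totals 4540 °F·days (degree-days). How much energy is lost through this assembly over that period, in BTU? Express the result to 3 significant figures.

4.36/0.17 = 25.65
0.827/0.87 = 0.9506
R_total = 1.05 + 25.65 + 0.9506 = 27.65 ft²·°F·h/BTU
E = A × HDD × 24 / R = 1820 × 4540 × 24 / 27.65 = 7173000 BTU

7170000 BTU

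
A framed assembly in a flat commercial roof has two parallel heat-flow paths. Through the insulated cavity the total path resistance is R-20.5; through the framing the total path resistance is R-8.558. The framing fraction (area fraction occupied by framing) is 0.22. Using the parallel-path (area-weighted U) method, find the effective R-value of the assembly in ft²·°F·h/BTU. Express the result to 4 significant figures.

U_eff = 0.78/20.5 + 0.22/8.558 = 0.038049 + 0.025707 = 0.063756
R_eff = 1/U_eff = 15.685 ft²·°F·h/BTU

15.68 ft²·°F·h/BTU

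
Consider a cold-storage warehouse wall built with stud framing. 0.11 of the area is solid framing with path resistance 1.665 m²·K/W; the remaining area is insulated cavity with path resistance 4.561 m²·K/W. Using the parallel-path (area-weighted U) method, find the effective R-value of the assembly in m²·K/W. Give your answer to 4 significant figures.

3.829 m²·K/W

U_eff = 0.89/4.561 + 0.11/1.665 = 0.19513 + 0.066066 = 0.2612
R_eff = 1/U_eff = 3.8285 m²·K/W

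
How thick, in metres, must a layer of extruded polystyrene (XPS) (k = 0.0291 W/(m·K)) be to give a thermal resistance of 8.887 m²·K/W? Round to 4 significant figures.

L = R·k = 8.887 × 0.0291 = 0.25861 m

0.2586 m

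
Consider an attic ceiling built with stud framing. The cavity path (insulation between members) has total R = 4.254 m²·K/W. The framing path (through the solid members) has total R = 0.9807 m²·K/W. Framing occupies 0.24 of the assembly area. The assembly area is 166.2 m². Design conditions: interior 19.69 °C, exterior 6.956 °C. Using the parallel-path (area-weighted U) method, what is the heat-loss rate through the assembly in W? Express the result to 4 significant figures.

896.0 W

U_eff = 0.76/4.254 + 0.24/0.9807 = 0.17866 + 0.24472 = 0.42338
R_eff = 1/U_eff = 2.362 m²·K/W
Q = 166.2 × (19.69 − 6.956) / 2.362 = 896.03 W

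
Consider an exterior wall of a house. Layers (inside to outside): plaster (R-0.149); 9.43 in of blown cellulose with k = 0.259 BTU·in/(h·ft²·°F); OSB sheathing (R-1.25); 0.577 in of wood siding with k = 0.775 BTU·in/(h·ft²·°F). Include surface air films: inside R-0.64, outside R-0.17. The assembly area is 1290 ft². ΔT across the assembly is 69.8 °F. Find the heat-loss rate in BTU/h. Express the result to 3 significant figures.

2290 BTU/h

9.43/0.259 = 36.41
0.577/0.775 = 0.7445
R_total = 0.64 + 0.149 + 36.41 + 1.25 + 0.7445 + 0.17 = 39.36 ft²·°F·h/BTU
Q = A·ΔT/R = 1290 × 69.8 / 39.36 = 2287 BTU/h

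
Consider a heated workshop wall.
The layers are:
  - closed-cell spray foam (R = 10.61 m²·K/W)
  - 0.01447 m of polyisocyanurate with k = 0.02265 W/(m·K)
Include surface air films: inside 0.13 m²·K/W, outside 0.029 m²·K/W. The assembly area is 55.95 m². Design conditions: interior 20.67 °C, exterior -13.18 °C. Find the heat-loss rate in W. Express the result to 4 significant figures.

0.01447/0.02265 = 0.63885
R_total = 0.13 + 10.61 + 0.63885 + 0.029 = 11.408 m²·K/W
Q = A·ΔT/R = 55.95 × (20.67 − (-13.18)) / 11.408 = 166.02 W

166.0 W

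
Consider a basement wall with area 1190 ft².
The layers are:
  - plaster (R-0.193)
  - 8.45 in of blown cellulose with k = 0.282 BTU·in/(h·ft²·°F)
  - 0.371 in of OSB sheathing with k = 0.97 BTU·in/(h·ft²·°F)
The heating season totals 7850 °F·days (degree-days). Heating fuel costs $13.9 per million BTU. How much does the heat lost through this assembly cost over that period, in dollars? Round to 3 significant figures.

102 dollars

8.45/0.282 = 29.96
0.371/0.97 = 0.3825
R_total = 0.193 + 29.96 + 0.3825 = 30.54 ft²·°F·h/BTU
E = A × HDD × 24 / R = 1190 × 7850 × 24 / 30.54 = 7341000 BTU
Cost = 7341000/10⁶ × 13.9 = $102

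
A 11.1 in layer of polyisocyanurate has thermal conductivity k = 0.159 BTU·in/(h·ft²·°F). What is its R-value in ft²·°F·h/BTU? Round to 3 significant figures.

69.8 ft²·°F·h/BTU

R = L/k = 11.1/0.159 = 69.81 ft²·°F·h/BTU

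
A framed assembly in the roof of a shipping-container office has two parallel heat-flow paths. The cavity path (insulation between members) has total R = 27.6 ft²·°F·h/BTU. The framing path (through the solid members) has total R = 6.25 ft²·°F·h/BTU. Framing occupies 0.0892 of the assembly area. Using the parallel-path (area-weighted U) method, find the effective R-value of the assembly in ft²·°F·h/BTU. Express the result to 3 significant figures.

U_eff = 0.9108/27.6 + 0.0892/6.25 = 0.033 + 0.01427 = 0.04727
R_eff = 1/U_eff = 21.15 ft²·°F·h/BTU

21.2 ft²·°F·h/BTU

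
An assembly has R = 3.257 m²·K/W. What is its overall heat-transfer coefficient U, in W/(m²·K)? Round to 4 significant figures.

0.3070 W/(m²·K)

U = 1/R = 1/3.257 = 0.30703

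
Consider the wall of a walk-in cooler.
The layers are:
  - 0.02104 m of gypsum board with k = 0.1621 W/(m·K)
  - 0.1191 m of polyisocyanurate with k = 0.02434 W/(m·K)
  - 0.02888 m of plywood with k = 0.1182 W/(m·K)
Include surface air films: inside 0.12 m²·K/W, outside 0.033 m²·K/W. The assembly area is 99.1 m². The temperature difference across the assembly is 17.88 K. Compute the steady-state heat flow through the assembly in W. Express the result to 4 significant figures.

326.9 W

0.02104/0.1621 = 0.1298
0.1191/0.02434 = 4.8932
0.02888/0.1182 = 0.24433
R_total = 0.12 + 0.1298 + 4.8932 + 0.24433 + 0.033 = 5.4203 m²·K/W
Q = A·ΔT/R = 99.1 × 17.88 / 5.4203 = 326.9 W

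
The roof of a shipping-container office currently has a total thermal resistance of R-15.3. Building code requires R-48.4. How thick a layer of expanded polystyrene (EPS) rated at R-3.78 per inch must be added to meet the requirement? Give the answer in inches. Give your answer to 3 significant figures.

8.76 in

ΔR = 48.4 − 15.3 = 33.1 ft²·°F·h/BTU
L = ΔR / (R/in) = 33.1/3.78 = 8.757 in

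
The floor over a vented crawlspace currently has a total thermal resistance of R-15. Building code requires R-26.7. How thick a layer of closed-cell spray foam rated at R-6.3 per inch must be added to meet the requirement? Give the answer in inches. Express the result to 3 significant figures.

1.86 in

ΔR = 26.7 − 15 = 11.7 ft²·°F·h/BTU
L = ΔR / (R/in) = 11.7/6.3 = 1.857 in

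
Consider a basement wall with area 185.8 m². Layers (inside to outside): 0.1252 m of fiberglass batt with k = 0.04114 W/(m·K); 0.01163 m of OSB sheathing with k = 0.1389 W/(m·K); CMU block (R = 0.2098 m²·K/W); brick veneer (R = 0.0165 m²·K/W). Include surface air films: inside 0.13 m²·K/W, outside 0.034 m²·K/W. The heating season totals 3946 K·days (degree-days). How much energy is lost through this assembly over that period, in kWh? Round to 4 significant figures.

5003 kWh

0.1252/0.04114 = 3.0433
0.01163/0.1389 = 0.083729
R_total = 0.13 + 3.0433 + 0.083729 + 0.2098 + 0.0165 + 0.034 = 3.5173 m²·K/W
E = A × HDD × 24 / R / 1000 = 185.8 × 3946 × 24 / 3.5173 / 1000 = 5002.7 kWh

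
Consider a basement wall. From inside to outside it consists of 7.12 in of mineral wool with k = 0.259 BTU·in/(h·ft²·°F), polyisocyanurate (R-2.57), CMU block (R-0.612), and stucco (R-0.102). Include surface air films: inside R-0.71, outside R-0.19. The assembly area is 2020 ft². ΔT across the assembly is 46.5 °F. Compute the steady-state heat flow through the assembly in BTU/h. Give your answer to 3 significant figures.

2970 BTU/h

7.12/0.259 = 27.49
R_total = 0.71 + 27.49 + 2.57 + 0.612 + 0.102 + 0.19 = 31.67 ft²·°F·h/BTU
Q = A·ΔT/R = 2020 × 46.5 / 31.67 = 2965 BTU/h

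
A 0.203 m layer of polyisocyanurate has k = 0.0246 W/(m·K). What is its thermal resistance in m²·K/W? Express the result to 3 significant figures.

8.25 m²·K/W

R = L/k = 0.203/0.0246 = 8.252 m²·K/W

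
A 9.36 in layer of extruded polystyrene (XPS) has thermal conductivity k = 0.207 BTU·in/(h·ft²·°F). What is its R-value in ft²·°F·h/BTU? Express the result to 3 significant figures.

R = L/k = 9.36/0.207 = 45.22 ft²·°F·h/BTU

45.2 ft²·°F·h/BTU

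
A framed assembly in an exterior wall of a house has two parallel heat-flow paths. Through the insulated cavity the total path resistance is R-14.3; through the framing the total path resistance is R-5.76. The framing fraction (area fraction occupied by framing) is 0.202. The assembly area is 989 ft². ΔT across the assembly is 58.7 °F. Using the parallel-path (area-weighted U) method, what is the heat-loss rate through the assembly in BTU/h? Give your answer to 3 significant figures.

5280 BTU/h

U_eff = 0.798/14.3 + 0.202/5.76 = 0.0558 + 0.03507 = 0.09087
R_eff = 1/U_eff = 11 ft²·°F·h/BTU
Q = 989 × 58.7 / 11 = 5276 BTU/h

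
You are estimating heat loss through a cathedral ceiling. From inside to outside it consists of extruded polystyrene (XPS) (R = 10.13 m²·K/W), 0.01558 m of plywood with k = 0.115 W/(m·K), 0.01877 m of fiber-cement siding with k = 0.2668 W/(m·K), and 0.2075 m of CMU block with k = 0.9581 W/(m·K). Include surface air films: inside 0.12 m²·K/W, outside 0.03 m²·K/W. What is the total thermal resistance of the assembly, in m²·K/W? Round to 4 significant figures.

10.70 m²·K/W

0.01558/0.115 = 0.13548
0.01877/0.2668 = 0.070352
0.2075/0.9581 = 0.21657
R_total = 0.12 + 10.13 + 0.13548 + 0.070352 + 0.21657 + 0.03 = 10.702 m²·K/W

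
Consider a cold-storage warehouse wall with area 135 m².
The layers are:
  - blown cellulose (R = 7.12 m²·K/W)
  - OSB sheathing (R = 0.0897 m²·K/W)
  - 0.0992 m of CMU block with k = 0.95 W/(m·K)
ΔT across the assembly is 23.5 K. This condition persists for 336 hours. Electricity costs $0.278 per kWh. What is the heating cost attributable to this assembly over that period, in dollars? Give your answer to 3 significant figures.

40.5 dollars

0.0992/0.95 = 0.1044
R_total = 7.12 + 0.0897 + 0.1044 = 7.314 m²·K/W
Q = 135 × 23.5 / 7.314 = 433.7 W
E = 433.7 W × 336 h / 1000 = 145.7 kWh
Cost = 145.7 × 0.278 = $40.52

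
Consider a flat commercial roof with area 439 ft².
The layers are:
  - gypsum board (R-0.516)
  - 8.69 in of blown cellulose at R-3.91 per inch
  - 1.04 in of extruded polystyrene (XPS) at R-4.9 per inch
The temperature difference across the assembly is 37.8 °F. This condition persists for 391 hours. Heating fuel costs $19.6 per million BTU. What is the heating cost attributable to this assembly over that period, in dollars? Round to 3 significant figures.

3.21 dollars

8.69 × 3.91 = 33.98
1.04 × 4.9 = 5.096
R_total = 0.516 + 33.98 + 5.096 = 39.59 ft²·°F·h/BTU
Q = 439 × 37.8 / 39.59 = 419.2 BTU/h
E = 419.2 × 391 = 163900 BTU
Cost = 163900/10⁶ × 19.6 = $3.212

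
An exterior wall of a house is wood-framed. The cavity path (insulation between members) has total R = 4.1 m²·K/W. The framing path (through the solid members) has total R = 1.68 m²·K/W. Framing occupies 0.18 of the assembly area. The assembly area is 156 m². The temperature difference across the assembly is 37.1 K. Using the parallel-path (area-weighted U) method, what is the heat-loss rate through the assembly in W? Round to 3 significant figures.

U_eff = 0.82/4.1 + 0.18/1.68 = 0.2 + 0.1071 = 0.3071
R_eff = 1/U_eff = 3.256 m²·K/W
Q = 156 × 37.1 / 3.256 = 1778 W

1780 W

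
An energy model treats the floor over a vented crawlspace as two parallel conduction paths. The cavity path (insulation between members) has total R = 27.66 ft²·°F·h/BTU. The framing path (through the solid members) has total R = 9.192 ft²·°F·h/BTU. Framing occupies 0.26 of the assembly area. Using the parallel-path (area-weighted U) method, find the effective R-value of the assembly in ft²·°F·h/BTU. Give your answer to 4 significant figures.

U_eff = 0.74/27.66 + 0.26/9.192 = 0.026753 + 0.028285 = 0.055039
R_eff = 1/U_eff = 18.169 ft²·°F·h/BTU

18.17 ft²·°F·h/BTU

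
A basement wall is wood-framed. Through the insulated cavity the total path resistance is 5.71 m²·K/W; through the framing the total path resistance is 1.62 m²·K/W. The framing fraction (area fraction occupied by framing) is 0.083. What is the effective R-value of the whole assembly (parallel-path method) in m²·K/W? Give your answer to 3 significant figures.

U_eff = 0.917/5.71 + 0.083/1.62 = 0.1606 + 0.05123 = 0.2118
R_eff = 1/U_eff = 4.721 m²·K/W

4.72 m²·K/W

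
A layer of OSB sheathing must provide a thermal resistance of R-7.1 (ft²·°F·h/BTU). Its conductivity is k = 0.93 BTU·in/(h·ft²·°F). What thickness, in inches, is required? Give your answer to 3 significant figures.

L = R × k = 7.1 × 0.93 = 6.603 in

6.60 in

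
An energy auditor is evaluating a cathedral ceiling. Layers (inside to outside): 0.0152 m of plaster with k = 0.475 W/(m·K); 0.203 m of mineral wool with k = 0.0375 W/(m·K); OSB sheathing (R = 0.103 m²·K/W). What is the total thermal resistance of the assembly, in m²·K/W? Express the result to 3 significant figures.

0.0152/0.475 = 0.032
0.203/0.0375 = 5.413
R_total = 0.032 + 5.413 + 0.103 = 5.548 m²·K/W

5.55 m²·K/W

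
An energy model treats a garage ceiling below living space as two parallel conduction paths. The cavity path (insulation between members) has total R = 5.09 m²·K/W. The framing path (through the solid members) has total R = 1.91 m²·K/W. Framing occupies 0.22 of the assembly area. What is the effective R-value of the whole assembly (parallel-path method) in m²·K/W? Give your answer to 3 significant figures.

3.73 m²·K/W

U_eff = 0.78/5.09 + 0.22/1.91 = 0.1532 + 0.1152 = 0.2684
R_eff = 1/U_eff = 3.725 m²·K/W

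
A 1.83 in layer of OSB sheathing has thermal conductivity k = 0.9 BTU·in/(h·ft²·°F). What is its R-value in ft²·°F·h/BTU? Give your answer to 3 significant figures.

2.03 ft²·°F·h/BTU

R = L/k = 1.83/0.9 = 2.033 ft²·°F·h/BTU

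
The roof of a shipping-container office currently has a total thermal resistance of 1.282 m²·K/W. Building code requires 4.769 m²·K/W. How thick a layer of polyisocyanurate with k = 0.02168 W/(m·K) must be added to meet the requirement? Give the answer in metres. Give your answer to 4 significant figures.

0.07560 m

ΔR = 4.769 − 1.282 = 3.487 m²·K/W
L = ΔR × k = 3.487 × 0.02168 = 0.075598 m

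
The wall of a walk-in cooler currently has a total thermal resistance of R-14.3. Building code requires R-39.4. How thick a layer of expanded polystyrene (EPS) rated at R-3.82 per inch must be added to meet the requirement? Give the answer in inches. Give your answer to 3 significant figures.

6.57 in

ΔR = 39.4 − 14.3 = 25.1 ft²·°F·h/BTU
L = ΔR / (R/in) = 25.1/3.82 = 6.571 in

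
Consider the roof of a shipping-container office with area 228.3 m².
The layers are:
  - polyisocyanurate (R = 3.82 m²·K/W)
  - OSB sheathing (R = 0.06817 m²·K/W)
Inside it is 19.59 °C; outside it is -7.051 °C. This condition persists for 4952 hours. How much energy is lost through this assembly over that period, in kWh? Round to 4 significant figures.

7746 kWh

R_total = 3.82 + 0.06817 = 3.8882 m²·K/W
Q = 228.3 × (19.59 − (-7.051)) / 3.8882 = 1564.3 W
E = 1564.3 W × 4952 h / 1000 = 7746.3 kWh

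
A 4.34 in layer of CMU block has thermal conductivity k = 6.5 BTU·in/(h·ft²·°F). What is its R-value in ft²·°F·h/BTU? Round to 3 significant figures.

0.668 ft²·°F·h/BTU

R = L/k = 4.34/6.5 = 0.6677 ft²·°F·h/BTU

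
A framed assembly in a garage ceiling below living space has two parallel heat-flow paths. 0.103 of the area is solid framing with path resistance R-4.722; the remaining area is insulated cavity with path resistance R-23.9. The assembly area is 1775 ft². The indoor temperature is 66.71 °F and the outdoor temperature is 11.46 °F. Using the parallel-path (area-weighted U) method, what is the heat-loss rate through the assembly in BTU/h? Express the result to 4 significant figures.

5820 BTU/h

U_eff = 0.897/23.9 + 0.103/4.722 = 0.037531 + 0.021813 = 0.059344
R_eff = 1/U_eff = 16.851 ft²·°F·h/BTU
Q = 1775 × (66.71 − 11.46) / 16.851 = 5819.8 BTU/h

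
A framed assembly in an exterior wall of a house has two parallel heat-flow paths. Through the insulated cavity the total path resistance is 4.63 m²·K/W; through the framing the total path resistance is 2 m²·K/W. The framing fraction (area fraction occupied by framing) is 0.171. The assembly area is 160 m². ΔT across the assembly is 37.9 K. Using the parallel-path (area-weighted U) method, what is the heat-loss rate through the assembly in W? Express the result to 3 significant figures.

U_eff = 0.829/4.63 + 0.171/2 = 0.179 + 0.0855 = 0.2645
R_eff = 1/U_eff = 3.78 m²·K/W
Q = 160 × 37.9 / 3.78 = 1604 W

1600 W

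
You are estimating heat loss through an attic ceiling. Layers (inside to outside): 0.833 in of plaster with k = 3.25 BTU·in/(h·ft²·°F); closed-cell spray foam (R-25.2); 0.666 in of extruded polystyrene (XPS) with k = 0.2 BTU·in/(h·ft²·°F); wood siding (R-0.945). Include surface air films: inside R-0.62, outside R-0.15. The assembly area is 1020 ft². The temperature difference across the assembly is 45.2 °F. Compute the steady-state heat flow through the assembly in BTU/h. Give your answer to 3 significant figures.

0.833/3.25 = 0.2563
0.666/0.2 = 3.33
R_total = 0.62 + 0.2563 + 25.2 + 3.33 + 0.945 + 0.15 = 30.5 ft²·°F·h/BTU
Q = A·ΔT/R = 1020 × 45.2 / 30.5 = 1512 BTU/h

1510 BTU/h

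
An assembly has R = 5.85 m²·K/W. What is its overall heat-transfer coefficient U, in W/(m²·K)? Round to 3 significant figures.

0.171 W/(m²·K)

U = 1/R = 1/5.85 = 0.1709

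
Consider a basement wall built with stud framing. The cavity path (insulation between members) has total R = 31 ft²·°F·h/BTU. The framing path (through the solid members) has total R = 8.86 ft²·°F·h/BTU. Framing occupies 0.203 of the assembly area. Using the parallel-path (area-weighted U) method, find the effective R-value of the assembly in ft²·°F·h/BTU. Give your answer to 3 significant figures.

U_eff = 0.797/31 + 0.203/8.86 = 0.02571 + 0.02291 = 0.04862
R_eff = 1/U_eff = 20.57 ft²·°F·h/BTU

20.6 ft²·°F·h/BTU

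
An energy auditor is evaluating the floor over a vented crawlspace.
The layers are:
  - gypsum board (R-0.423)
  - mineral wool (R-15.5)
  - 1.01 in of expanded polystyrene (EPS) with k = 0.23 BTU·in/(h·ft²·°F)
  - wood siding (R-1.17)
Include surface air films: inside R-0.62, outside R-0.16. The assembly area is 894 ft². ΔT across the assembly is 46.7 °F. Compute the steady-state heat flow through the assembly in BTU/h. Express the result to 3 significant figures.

1.01/0.23 = 4.391
R_total = 0.62 + 0.423 + 15.5 + 4.391 + 1.17 + 0.16 = 22.26 ft²·°F·h/BTU
Q = A·ΔT/R = 894 × 46.7 / 22.26 = 1875 BTU/h

1880 BTU/h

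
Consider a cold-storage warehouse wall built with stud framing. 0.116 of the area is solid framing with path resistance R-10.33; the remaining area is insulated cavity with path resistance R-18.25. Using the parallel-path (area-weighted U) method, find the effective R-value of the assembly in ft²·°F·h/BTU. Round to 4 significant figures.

U_eff = 0.884/18.25 + 0.116/10.33 = 0.048438 + 0.011229 = 0.059668
R_eff = 1/U_eff = 16.759 ft²·°F·h/BTU

16.76 ft²·°F·h/BTU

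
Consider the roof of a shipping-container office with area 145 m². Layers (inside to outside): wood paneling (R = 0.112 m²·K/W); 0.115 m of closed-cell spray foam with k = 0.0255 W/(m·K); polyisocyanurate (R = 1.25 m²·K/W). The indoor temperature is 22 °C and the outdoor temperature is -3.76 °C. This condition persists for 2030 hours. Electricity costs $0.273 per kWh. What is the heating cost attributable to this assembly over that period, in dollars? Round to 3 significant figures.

353 dollars

0.115/0.0255 = 4.51
R_total = 0.112 + 4.51 + 1.25 = 5.872 m²·K/W
Q = 145 × (22 − (-3.76)) / 5.872 = 636.1 W
E = 636.1 W × 2030 h / 1000 = 1291 kWh
Cost = 1291 × 0.273 = $352.5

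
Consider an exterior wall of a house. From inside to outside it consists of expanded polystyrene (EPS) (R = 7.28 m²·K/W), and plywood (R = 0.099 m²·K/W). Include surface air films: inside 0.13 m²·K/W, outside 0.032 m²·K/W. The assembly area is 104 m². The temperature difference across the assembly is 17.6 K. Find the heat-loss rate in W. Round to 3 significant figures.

R_total = 0.13 + 7.28 + 0.099 + 0.032 = 7.541 m²·K/W
Q = A·ΔT/R = 104 × 17.6 / 7.541 = 242.7 W

243 W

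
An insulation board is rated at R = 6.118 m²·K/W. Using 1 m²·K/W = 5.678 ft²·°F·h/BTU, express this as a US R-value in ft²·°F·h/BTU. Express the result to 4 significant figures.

34.74 ft²·°F·h/BTU

R_US = 6.118 × 5.678 = 34.738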